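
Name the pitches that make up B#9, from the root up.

Root B#, quality dominant ninth:
- root: B#
- major 3rd: D##
- perfect 5th: F##
- minor 7th: A#
- major 9th: C##

B#  D##  F##  A#  C##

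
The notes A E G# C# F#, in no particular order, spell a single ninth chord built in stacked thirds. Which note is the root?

F#

Arranged so that each adjacent pair is a third by letter name: F# – A – C# – E – G#.
The bottom of that stack, F#, is the root (this is F# minor ninth).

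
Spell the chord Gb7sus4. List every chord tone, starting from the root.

G♭, C♭, D♭, F♭

Root G♭, quality dominant seventh suspended fourth:
Root: G♭
Perfect 4th (4th): C♭
Perfect 5th (5th): D♭
Minor 7th (7th): F♭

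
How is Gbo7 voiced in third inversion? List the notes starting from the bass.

Fbb Gb Bbb Dbb

Gbo7 = Gb–Bbb–Dbb–Fbb; third inversion → seventh (Fbb) lowest.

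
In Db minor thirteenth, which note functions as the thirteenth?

B-flat

Db minor thirteenth is built on D-flat; its 13th is a major 13th above the root.
A sixth above D uses the letter B, and the major 13th above D-flat is B-flat.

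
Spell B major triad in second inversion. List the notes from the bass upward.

In root position, B major triad is B–D#–F#.
Second inversion puts the fifth (F#) in the bass.

F#, B, D#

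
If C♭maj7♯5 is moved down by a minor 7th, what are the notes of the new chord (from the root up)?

Cb down a minor 7th → Db. New chord: Db augmented major seventh.
root → Db
3rd (major 3rd) → F
5th (augmented 5th) → A
7th (major 7th) → C

Db  F  A  C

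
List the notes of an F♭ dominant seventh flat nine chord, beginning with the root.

F♭ dominant seventh flat nine is a dominant seventh flat nine built on F-flat.
root → F-flat
3rd (major 3rd) → A-flat
5th (perfect 5th) → C-flat
7th (minor 7th) → E-double-flat
9th (minor 9th) → G-double-flat

F-flat, A-flat, C-flat, E-double-flat, G-double-flat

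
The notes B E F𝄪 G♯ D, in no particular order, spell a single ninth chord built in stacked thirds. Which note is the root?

E

Arranged so that each adjacent pair is a third by letter name: E – G♯ – B – D – F𝄪.
The bottom of that stack, E, is the root (this is E dominant seventh sharp nine).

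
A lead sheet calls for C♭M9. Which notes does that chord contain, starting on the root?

C♭M9: major ninth on Cb.
Cb — root
Eb — major 3rd
Gb — perfect 5th
Bb — major 7th
Db — major 9th

Cb, Eb, Gb, Bb, Db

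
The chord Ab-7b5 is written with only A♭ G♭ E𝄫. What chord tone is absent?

Ab-7b5 = A♭, C♭, E𝄫, G♭. The voicing lacks the 3rd (minor 3rd), C♭.

C♭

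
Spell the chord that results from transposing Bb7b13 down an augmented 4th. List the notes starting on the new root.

Fb – Ab – Cb – Ebb – Dbb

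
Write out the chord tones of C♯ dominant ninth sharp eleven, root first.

C♯ dominant ninth sharp eleven is a dominant ninth sharp eleven built on C#.
root → C#
3rd (major 3rd) → E#
5th (perfect 5th) → G#
7th (minor 7th) → B
9th (major 9th) → D#
11th (augmented 11th) → F##

C#, E#, G#, B, D#, F##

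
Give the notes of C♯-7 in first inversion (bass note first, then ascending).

E, G♯, B, C♯

In root position, C♯-7 is C♯–E–G♯–B.
First inversion puts the third (E) in the bass.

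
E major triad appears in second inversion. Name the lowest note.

B

E major triad = E–G#–B. Second inversion → fifth in the bass = B.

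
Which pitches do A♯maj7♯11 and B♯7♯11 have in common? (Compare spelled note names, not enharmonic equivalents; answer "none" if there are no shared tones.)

A# – D##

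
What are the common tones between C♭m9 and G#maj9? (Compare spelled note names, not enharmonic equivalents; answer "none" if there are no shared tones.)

none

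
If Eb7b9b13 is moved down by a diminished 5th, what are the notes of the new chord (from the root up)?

A, C#, E, G, Bb, F

Transposed root: Eb → A (diminished 5th down). So we spell A dominant seventh flat nine flat thirteen:
root → A
3rd (major 3rd) → C#
5th (perfect 5th) → E
7th (minor 7th) → G
9th (minor 9th) → Bb
13th (minor 13th) → F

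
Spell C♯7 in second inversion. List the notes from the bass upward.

G#, B, C#, E#

C♯7 = C#–E#–G#–B; second inversion → fifth (G#) lowest.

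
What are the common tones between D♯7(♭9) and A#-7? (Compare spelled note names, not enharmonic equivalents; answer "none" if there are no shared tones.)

A# – C#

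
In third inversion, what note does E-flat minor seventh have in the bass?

D♭

E-flat minor seventh = E♭–G♭–B♭–D♭. Third inversion → seventh in the bass = D♭.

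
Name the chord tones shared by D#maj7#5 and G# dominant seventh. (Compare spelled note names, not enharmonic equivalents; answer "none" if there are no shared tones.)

D♯

D#maj7#5: D♯ F𝄪 A𝄪 C𝄪
G# dominant seventh: G♯ B♯ D♯ F♯
Common to both → D♯.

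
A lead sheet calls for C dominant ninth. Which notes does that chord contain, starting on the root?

C E G B-flat D

C dominant ninth: dominant ninth on C.
Root: C
Major 3rd (3rd): E
Perfect 5th (5th): G
Minor 7th (7th): B-flat
Major 9th (9th): D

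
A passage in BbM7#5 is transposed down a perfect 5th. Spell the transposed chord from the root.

E♭ – G – B – D

Transposed root: B♭ → E♭ (perfect 5th down). So we spell E♭ augmented major seventh:
- root: E♭
- major 3rd: G
- augmented 5th: B
- major 7th: D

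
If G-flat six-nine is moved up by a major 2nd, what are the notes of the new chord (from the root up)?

A-flat – C – E-flat – F – B-flat

G-flat up a major 2nd → A-flat. New chord: A-flat six-nine.
Root: A-flat
Major 3rd (3rd): C
Perfect 5th (5th): E-flat
Major 6th (6th): F
Major 9th (9th): B-flat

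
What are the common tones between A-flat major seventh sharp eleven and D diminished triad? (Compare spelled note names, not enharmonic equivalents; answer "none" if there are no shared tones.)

A-flat major seventh sharp eleven = A-flat, C, E-flat, G, D.
D diminished triad = D, F, A-flat.
Shared: A-flat, D.

A-flat  D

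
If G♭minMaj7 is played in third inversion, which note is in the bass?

G♭minMaj7 in root position is G♭–B𝄫–D♭–F.
Third inversion places the seventh in the bass, which is F.

F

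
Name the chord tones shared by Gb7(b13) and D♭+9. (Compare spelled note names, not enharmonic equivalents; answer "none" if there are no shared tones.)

Gb7(b13): Gb Bb Db Fb Ebb
D♭+9: Db F A Cb Eb
Common to both → Db.

Db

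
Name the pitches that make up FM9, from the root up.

F, A, C, E, G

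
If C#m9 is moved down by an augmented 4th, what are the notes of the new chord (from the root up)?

G, B♭, D, F, A

Transposed root: C♯ → G (augmented 4th down). So we spell G minor ninth:
- root: G
- minor 3rd: B♭
- perfect 5th: D
- minor 7th: F
- major 9th: A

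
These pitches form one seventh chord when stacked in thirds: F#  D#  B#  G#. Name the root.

G#

Stacking in thirds gives G# – B# – D# – F#, so G# is the root — G# dominant seventh.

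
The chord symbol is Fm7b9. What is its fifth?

Fm7b9 is built on F; its 5th is a perfect 5th above the root.
A fifth above F uses the letter C, and the perfect 5th above F is C.

C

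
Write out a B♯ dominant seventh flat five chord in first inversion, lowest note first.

D-double-sharp  F-sharp  A-sharp  B-sharp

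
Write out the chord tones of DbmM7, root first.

D♭  F♭  A♭  C

DbmM7: minor-major seventh on D♭.
D♭ — root
F♭ — minor 3rd
A♭ — perfect 5th
C — major 7th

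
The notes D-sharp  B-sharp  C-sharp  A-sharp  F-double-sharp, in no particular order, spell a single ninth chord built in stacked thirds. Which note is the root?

B-sharp

Arranged so that each adjacent pair is a third by letter name: B-sharp – D-sharp – F-double-sharp – A-sharp – C-sharp.
The bottom of that stack, B-sharp, is the root (this is B-sharp minor seventh flat nine).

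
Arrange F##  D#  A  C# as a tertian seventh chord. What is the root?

Arranged so that each adjacent pair is a third by letter name: D# – F## – A – C#.
The bottom of that stack, D#, is the root (this is D# dominant seventh flat five).

D#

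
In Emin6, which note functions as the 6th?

Root of Emin6 = E. The 6th is a major 6th: E up a major 6th → C#.

C#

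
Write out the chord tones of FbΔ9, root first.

Fb – Ab – Cb – Eb – Gb

Root Fb, quality major ninth:
Fb — root
Ab — major 3rd
Cb — perfect 5th
Eb — major 7th
Gb — major 9th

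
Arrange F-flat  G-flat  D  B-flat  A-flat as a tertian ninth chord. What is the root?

Arranged so that each adjacent pair is a third by letter name: G-flat – B-flat – D – F-flat – A-flat.
The bottom of that stack, G-flat, is the root (this is G-flat dominant ninth sharp five).

G-flat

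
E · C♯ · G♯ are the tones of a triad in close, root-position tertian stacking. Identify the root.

C♯

Arranged so that each adjacent pair is a third by letter name: C♯ – E – G♯.
The bottom of that stack, C♯, is the root (this is C♯ minor triad).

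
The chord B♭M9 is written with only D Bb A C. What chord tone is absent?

The full B♭M9 chord is Bb, D, F, A, C.
Comparing with the voicing, the perfect 5th (5th) — F — is absent.

F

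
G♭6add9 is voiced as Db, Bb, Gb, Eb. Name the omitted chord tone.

G♭6add9 = Gb, Bb, Db, Eb, Ab. The voicing lacks the 9th (major 9th), Ab.

Ab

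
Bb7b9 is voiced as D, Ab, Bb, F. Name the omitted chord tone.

Cb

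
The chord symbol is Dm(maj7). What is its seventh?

C♯

Dm(maj7) is built on D; its 7th is a major 7th above the root.
A seventh above D uses the letter C, and the major 7th above D is C♯.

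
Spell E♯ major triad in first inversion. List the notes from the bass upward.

In root position, E♯ major triad is E-sharp–G-double-sharp–B-sharp.
First inversion puts the third (G-double-sharp) in the bass.

G-double-sharp, B-sharp, E-sharp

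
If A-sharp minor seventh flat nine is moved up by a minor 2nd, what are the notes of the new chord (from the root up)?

A# up a minor 2nd → B. New chord: B minor seventh flat nine.
B — root
D — minor 3rd
F# — perfect 5th
A — minor 7th
C — minor 9th

B, D, F#, A, C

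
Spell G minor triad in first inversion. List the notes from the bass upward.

In root position, G minor triad is G–B-flat–D.
First inversion puts the third (B-flat) in the bass.

B-flat, D, G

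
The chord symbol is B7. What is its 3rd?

B7 is built on B; its 3rd is a major 3rd above the root.
A third above B uses the letter D, and the major 3rd above B is D#.

D#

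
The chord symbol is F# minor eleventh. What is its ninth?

G#

Root of F# minor eleventh = F#. The 9th is a major 9th: F# up a major 9th → G#.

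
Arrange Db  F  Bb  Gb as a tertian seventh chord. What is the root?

Arranged so that each adjacent pair is a third by letter name: Gb – Bb – Db – F.
The bottom of that stack, Gb, is the root (this is Gb major seventh).

Gb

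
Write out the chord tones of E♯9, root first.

E# – G## – B# – D# – F##

Root E#, quality dominant ninth:
E# — root
G## — major 3rd
B# — perfect 5th
D# — minor 7th
F## — major 9th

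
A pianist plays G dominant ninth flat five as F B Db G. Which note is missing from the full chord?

The full G dominant ninth flat five chord is G, B, Db, F, A.
Comparing with the voicing, the major 9th (9th) — A — is absent.

A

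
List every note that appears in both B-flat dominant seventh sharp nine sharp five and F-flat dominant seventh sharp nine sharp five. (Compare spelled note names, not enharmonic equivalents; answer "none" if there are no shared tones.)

Ab

B-flat dominant seventh sharp nine sharp five = Bb, D, F#, Ab, C#.
F-flat dominant seventh sharp nine sharp five = Fb, Ab, C, Ebb, G.
Shared: Ab.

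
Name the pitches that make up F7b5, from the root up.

F, A, Cb, Eb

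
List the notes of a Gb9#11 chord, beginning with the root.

Root Gb, quality dominant ninth sharp eleven:
root → Gb
3rd (major 3rd) → Bb
5th (perfect 5th) → Db
7th (minor 7th) → Fb
9th (major 9th) → Ab
11th (augmented 11th) → C

Gb – Bb – Db – Fb – Ab – C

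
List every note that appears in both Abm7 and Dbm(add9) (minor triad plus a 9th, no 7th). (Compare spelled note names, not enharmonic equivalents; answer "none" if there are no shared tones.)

Abm7: A♭ C♭ E♭ G♭
Dbm(add9): D♭ F♭ A♭ E♭
Common to both → A♭, E♭.

A♭  E♭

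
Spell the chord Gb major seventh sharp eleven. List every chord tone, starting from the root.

G♭, B♭, D♭, F, C

Gb major seventh sharp eleven: major seventh sharp eleven on G♭.
Root: G♭
Major 3rd (3rd): B♭
Perfect 5th (5th): D♭
Major 7th (7th): F
Augmented 11th (11th): C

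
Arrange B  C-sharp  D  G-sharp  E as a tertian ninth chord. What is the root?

C-sharp

Stacking in thirds gives C-sharp – E – G-sharp – B – D, so C-sharp is the root — C-sharp minor seventh flat nine.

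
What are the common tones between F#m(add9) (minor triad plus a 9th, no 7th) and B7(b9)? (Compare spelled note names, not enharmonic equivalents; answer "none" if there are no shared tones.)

F♯  A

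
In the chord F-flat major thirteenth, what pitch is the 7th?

F-flat major thirteenth is built on F-flat; its 7th is a major 7th above the root.
A seventh above F uses the letter E, and the major 7th above F-flat is E-flat.

E-flat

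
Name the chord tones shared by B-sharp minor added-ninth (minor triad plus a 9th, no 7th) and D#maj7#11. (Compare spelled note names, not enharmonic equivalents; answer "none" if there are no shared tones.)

D#, F##, C##

B-sharp minor added-ninth = B#, D#, F##, C##.
D#maj7#11 = D#, F##, A#, C##, G##.
Shared: D#, F##, C##.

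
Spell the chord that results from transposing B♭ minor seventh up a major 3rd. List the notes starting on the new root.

B-flat up a major 3rd → D. New chord: D minor seventh.
Root: D
Minor 3rd (3rd): F
Perfect 5th (5th): A
Minor 7th (7th): C

D  F  A  C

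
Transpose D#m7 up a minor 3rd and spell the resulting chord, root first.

F#, A, C#, E

D# up a minor 3rd → F#. New chord: F# minor seventh.
Root: F#
Minor 3rd (3rd): A
Perfect 5th (5th): C#
Minor 7th (7th): E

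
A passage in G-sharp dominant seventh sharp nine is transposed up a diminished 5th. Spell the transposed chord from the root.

G-sharp up a diminished 5th → D. New chord: D dominant seventh sharp nine.
D — root
F-sharp — major 3rd
A — perfect 5th
C — minor 7th
E-sharp — augmented 9th

D  F-sharp  A  C  E-sharp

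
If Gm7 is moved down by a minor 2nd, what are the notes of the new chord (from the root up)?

A minor 2nd down from G is F#, so the new chord is F# minor seventh.
- root: F#
- minor 3rd: A
- perfect 5th: C#
- minor 7th: E

F#, A, C#, E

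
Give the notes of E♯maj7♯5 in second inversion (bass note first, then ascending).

B##  D##  E#  G##

E♯maj7♯5 = E#–G##–B##–D##; second inversion → fifth (B##) lowest.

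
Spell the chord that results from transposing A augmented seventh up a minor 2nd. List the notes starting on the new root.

A minor 2nd up from A is Bb, so the new chord is Bb augmented seventh.
- root: Bb
- major 3rd: D
- augmented 5th: F#
- minor 7th: Ab

Bb, D, F#, Ab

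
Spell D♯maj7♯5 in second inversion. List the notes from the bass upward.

A##  C##  D#  F##

In root position, D♯maj7♯5 is D#–F##–A##–C##.
Second inversion puts the fifth (A##) in the bass.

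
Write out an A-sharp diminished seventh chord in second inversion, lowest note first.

In root position, A-sharp diminished seventh is A-sharp–C-sharp–E–G.
Second inversion puts the fifth (E) in the bass.

E, G, A-sharp, C-sharp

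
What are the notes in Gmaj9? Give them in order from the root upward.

G B D F# A

Root G, quality major ninth:
Root: G
Major 3rd (3rd): B
Perfect 5th (5th): D
Major 7th (7th): F#
Major 9th (9th): A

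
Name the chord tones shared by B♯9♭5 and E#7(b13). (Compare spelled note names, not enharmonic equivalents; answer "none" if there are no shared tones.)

B#

B♯9♭5: B# D## F# A# C##
E#7(b13): E# G## B# D# C#
Common to both → B#.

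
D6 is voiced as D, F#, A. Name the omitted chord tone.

D6 = D, F#, A, B. The voicing lacks the 6th (major 6th), B.

B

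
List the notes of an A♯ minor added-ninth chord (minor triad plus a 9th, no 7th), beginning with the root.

A#, C#, E#, B#

A♯ minor added-ninth is a minor added-ninth built on A#.
Root: A#
Minor 3rd (3rd): C#
Perfect 5th (5th): E#
Major 9th (9th): B#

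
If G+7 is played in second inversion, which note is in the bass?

D#

G+7 = G–B–D#–F. Second inversion → fifth in the bass = D#.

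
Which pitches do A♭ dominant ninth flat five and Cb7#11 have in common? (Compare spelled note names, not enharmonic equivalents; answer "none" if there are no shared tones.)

G♭

A♭ dominant ninth flat five = A♭, C, E𝄫, G♭, B♭.
Cb7#11 = C♭, E♭, G♭, B𝄫, F.
Shared: G♭.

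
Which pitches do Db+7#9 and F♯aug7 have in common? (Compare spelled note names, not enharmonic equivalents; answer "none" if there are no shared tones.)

E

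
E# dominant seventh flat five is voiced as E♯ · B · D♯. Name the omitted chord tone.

E# dominant seventh flat five = E♯, G𝄪, B, D♯. The voicing lacks the 3rd (major 3rd), G𝄪.

G𝄪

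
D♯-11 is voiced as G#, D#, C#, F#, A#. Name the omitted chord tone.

D♯-11 = D#, F#, A#, C#, E#, G#. The voicing lacks the 9th (major 9th), E#.

E#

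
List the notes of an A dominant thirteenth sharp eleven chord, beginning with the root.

A dominant thirteenth sharp eleven: dominant thirteenth sharp eleven on A.
A — root
C-sharp — major 3rd
E — perfect 5th
G — minor 7th
B — major 9th
D-sharp — augmented 11th
F-sharp — major 13th

A  C-sharp  E  G  B  D-sharp  F-sharp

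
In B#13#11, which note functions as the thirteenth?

G##

B#13#11 is built on B#; its 13th is a major 13th above the root.
A sixth above B uses the letter G, and the major 13th above B# is G##.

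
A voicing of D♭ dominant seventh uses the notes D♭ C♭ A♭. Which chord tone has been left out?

F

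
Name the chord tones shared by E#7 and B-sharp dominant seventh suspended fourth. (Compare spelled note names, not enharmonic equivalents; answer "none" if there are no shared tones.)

E#7: E# G## B# D#
B-sharp dominant seventh suspended fourth: B# E# F## A#
Common to both → E#, B#.

E#, B#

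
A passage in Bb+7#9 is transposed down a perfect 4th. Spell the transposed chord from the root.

F, A, C#, Eb, G#

Bb down a perfect 4th → F. New chord: F dominant seventh sharp nine sharp five.
- root: F
- major 3rd: A
- augmented 5th: C#
- minor 7th: Eb
- augmented 9th: G#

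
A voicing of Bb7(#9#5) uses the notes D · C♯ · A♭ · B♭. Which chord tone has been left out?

F♯

The full Bb7(#9#5) chord is B♭, D, F♯, A♭, C♯.
Comparing with the voicing, the augmented 5th (5th) — F♯ — is absent.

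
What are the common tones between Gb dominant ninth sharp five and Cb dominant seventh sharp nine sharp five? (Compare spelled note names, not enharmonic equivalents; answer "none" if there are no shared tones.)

Gb dominant ninth sharp five: G-flat B-flat D F-flat A-flat
Cb dominant seventh sharp nine sharp five: C-flat E-flat G B-double-flat D
Common to both → D.

D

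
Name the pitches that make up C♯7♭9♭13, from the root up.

C#, E#, G#, B, D, A

C♯7♭9♭13 is a dominant seventh flat nine flat thirteen built on C#.
C# — root
E# — major 3rd
G# — perfect 5th
B — minor 7th
D — minor 9th
A — minor 13th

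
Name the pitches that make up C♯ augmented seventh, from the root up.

C♯ augmented seventh is an augmented seventh built on C-sharp.
C-sharp — root
E-sharp — major 3rd
G-double-sharp — augmented 5th
B — minor 7th

C-sharp, E-sharp, G-double-sharp, B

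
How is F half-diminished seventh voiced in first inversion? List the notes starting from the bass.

In root position, F half-diminished seventh is F–A-flat–C-flat–E-flat.
First inversion puts the third (A-flat) in the bass.

A-flat  C-flat  E-flat  F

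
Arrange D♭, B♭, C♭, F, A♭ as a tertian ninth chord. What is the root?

Stacking in thirds gives B♭ – D♭ – F – A♭ – C♭, so B♭ is the root — B♭ minor seventh flat nine.

B♭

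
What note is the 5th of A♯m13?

Root of A♯m13 = A♯. The 5th is a perfect 5th: A♯ up a perfect 5th → E♯.

E♯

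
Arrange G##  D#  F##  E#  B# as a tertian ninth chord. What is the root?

E#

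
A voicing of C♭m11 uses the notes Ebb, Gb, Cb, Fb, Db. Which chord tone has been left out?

The full C♭m11 chord is Cb, Ebb, Gb, Bbb, Db, Fb.
Comparing with the voicing, the minor 7th (7th) — Bbb — is absent.

Bbb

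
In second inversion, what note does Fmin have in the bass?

Fmin in root position is F–A♭–C.
Second inversion places the fifth in the bass, which is C.

C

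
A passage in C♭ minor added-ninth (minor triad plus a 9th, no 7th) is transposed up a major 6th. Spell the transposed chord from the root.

C♭ up a major 6th → A♭. New chord: A♭ minor added-ninth.
Root: A♭
Minor 3rd (3rd): C♭
Perfect 5th (5th): E♭
Major 9th (9th): B♭

A♭, C♭, E♭, B♭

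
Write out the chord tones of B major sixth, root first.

B major sixth is a major sixth built on B.
- root: B
- major 3rd: D♯
- perfect 5th: F♯
- major 6th: G♯

B D♯ F♯ G♯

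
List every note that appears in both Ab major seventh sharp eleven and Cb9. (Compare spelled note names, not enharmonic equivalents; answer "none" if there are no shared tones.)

Eb

Ab major seventh sharp eleven = Ab, C, Eb, G, D.
Cb9 = Cb, Eb, Gb, Bbb, Db.
Shared: Eb.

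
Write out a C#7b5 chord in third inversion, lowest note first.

B, C#, E#, G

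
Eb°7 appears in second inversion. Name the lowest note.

Bbb

Eb°7 in root position is Eb–Gb–Bbb–Dbb.
Second inversion places the fifth in the bass, which is Bbb.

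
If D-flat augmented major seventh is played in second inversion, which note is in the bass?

A

D-flat augmented major seventh = D-flat–F–A–C. Second inversion → fifth in the bass = A.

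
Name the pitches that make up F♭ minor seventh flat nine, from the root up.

Fb – Abb – Cb – Ebb – Gbb

F♭ minor seventh flat nine: minor seventh flat nine on Fb.
- root: Fb
- minor 3rd: Abb
- perfect 5th: Cb
- minor 7th: Ebb
- minor 9th: Gbb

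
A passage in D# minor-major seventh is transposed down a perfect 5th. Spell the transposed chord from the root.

D# down a perfect 5th → G#. New chord: G# minor-major seventh.
Root: G#
Minor 3rd (3rd): B
Perfect 5th (5th): D#
Major 7th (7th): F##

G#, B, D#, F##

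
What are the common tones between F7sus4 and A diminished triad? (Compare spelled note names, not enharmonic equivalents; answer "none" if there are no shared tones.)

F7sus4 = F, Bb, C, Eb.
A diminished triad = A, C, Eb.
Shared: C, Eb.

C, Eb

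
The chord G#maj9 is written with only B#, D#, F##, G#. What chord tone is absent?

A#

G#maj9 = G#, B#, D#, F##, A#. The voicing lacks the 9th (major 9th), A#.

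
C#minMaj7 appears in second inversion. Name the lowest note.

C#minMaj7 in root position is C#–E–G#–B#.
Second inversion places the fifth in the bass, which is G#.

G#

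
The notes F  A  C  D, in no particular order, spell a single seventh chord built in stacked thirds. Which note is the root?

D

Arranged so that each adjacent pair is a third by letter name: D – F – A – C.
The bottom of that stack, D, is the root (this is D minor seventh).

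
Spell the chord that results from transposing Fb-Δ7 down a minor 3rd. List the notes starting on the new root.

A minor 3rd down from Fb is Db, so the new chord is Db minor-major seventh.
Db — root
Fb — minor 3rd
Ab — perfect 5th
C — major 7th

Db, Fb, Ab, C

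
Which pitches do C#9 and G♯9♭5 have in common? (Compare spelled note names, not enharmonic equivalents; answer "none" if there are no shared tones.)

C#9 = C#, E#, G#, B, D#.
G♯9♭5 = G#, B#, D, F#, A#.
Shared: G#.

G#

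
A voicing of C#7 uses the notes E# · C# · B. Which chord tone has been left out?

G#

The full C#7 chord is C#, E#, G#, B.
Comparing with the voicing, the perfect 5th (5th) — G# — is absent.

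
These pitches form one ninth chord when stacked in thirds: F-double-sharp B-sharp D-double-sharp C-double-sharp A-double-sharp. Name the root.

B-sharp

Stacking in thirds gives B-sharp – D-double-sharp – F-double-sharp – A-double-sharp – C-double-sharp, so B-sharp is the root — B-sharp major ninth.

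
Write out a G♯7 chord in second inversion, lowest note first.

D# – F# – G# – B#

In root position, G♯7 is G#–B#–D#–F#.
Second inversion puts the fifth (D#) in the bass.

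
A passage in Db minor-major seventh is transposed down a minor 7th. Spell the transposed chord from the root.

Eb – Gb – Bb – D

A minor 7th down from Db is Eb, so the new chord is Eb minor-major seventh.
Eb — root
Gb — minor 3rd
Bb — perfect 5th
D — major 7th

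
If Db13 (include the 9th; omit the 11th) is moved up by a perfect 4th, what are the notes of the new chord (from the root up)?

Gb  Bb  Db  Fb  Ab  Eb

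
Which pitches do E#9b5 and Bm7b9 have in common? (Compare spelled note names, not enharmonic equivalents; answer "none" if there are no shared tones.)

B

E#9b5 = E#, G##, B, D#, F##.
Bm7b9 = B, D, F#, A, C.
Shared: B.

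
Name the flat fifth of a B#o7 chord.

F#

Root of B#o7 = B#. The 5th is a diminished 5th: B# up a diminished 5th → F#.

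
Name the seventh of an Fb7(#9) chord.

Fb7(#9) is built on Fb; its 7th is a minor 7th above the root.
A seventh above F uses the letter E, and the minor 7th above Fb is Ebb.

Ebb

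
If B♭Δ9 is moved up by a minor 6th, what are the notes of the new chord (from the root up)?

Bb up a minor 6th → Gb. New chord: Gb major ninth.
Root: Gb
Major 3rd (3rd): Bb
Perfect 5th (5th): Db
Major 7th (7th): F
Major 9th (9th): Ab

Gb, Bb, Db, F, Ab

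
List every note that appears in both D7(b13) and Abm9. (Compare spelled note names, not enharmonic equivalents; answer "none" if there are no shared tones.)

Bb

D7(b13) = D, F#, A, C, Bb.
Abm9 = Ab, Cb, Eb, Gb, Bb.
Shared: Bb.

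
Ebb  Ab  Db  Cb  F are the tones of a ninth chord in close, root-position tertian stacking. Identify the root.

Db

Stacking in thirds gives Db – F – Ab – Cb – Ebb, so Db is the root — Db dominant seventh flat nine.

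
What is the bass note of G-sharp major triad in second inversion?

D#

G-sharp major triad in root position is G#–B#–D#.
Second inversion places the fifth in the bass, which is D#.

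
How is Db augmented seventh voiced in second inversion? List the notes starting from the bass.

In root position, Db augmented seventh is Db–F–A–Cb.
Second inversion puts the fifth (A) in the bass.

A  Cb  Db  F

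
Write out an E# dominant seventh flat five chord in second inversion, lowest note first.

E# dominant seventh flat five = E#–G##–B–D#; second inversion → fifth (B) lowest.

B – D# – E# – G##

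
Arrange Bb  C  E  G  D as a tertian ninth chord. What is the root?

C

Arranged so that each adjacent pair is a third by letter name: C – E – G – Bb – D.
The bottom of that stack, C, is the root (this is C dominant ninth).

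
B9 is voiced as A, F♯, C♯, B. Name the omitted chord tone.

B9 = B, D♯, F♯, A, C♯. The voicing lacks the 3rd (major 3rd), D♯.

D♯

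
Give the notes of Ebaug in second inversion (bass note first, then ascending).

Ebaug = Eb–G–B; second inversion → fifth (B) lowest.

B Eb G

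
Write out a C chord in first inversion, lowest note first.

In root position, C is C–E–G.
First inversion puts the third (E) in the bass.

E  G  C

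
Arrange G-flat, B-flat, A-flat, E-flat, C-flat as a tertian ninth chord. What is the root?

A-flat

Stacking in thirds gives A-flat – C-flat – E-flat – G-flat – B-flat, so A-flat is the root — A-flat minor ninth.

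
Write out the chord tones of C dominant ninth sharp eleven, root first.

C – E – G – B-flat – D – F-sharp

C dominant ninth sharp eleven: dominant ninth sharp eleven on C.
Root: C
Major 3rd (3rd): E
Perfect 5th (5th): G
Minor 7th (7th): B-flat
Major 9th (9th): D
Augmented 11th (11th): F-sharp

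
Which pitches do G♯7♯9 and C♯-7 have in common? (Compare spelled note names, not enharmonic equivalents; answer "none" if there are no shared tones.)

G#

G♯7♯9: G# B# D# F# A##
C♯-7: C# E G# B
Common to both → G#.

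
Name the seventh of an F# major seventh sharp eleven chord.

E#

Root of F# major seventh sharp eleven = F#. The 7th is a major 7th: F# up a major 7th → E#.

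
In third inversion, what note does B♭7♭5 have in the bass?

B♭7♭5 = Bb–D–Fb–Ab. Third inversion → seventh in the bass = Ab.

Ab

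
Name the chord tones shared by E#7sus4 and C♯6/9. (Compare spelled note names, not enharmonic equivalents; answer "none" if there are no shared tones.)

E#  A#  D#

E#7sus4: E# A# B# D#
C♯6/9: C# E# G# A# D#
Common to both → E#, A#, D#.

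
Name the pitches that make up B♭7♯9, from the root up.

B♭7♯9 is a dominant seventh sharp nine built on Bb.
root → Bb
3rd (major 3rd) → D
5th (perfect 5th) → F
7th (minor 7th) → Ab
9th (augmented 9th) → C#

Bb, D, F, Ab, C#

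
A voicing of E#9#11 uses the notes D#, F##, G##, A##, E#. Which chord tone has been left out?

B#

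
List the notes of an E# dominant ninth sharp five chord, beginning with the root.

E-sharp, G-double-sharp, B-double-sharp, D-sharp, F-double-sharp

Root E-sharp, quality dominant ninth sharp five:
- root: E-sharp
- major 3rd: G-double-sharp
- augmented 5th: B-double-sharp
- minor 7th: D-sharp
- major 9th: F-double-sharp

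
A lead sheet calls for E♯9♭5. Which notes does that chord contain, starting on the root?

E# – G## – B – D# – F##

E♯9♭5: dominant ninth flat five on E#.
root → E#
3rd (major 3rd) → G##
5th (diminished 5th) → B
7th (minor 7th) → D#
9th (major 9th) → F##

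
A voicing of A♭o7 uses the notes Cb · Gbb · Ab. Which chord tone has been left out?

A♭o7 = Ab, Cb, Ebb, Gbb. The voicing lacks the 5th (diminished 5th), Ebb.

Ebb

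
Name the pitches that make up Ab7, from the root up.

Ab7 is a dominant seventh built on A♭.
- root: A♭
- major 3rd: C
- perfect 5th: E♭
- minor 7th: G♭

A♭  C  E♭  G♭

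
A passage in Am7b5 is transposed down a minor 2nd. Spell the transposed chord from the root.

A minor 2nd down from A is G#, so the new chord is G# half-diminished seventh.
- root: G#
- minor 3rd: B
- diminished 5th: D
- minor 7th: F#

G#, B, D, F#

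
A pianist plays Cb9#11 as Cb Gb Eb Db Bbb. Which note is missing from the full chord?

F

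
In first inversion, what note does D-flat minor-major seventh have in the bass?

F-flat

D-flat minor-major seventh in root position is D-flat–F-flat–A-flat–C.
First inversion places the third in the bass, which is F-flat.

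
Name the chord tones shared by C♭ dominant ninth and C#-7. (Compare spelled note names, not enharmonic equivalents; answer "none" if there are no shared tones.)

none

C♭ dominant ninth = Cb, Eb, Gb, Bbb, Db.
C#-7 = C#, E, G#, B.
Shared: none.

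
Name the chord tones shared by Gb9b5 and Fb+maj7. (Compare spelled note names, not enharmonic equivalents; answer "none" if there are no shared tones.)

Gb9b5: G♭ B♭ D𝄫 F♭ A♭
Fb+maj7: F♭ A♭ C E♭
Common to both → F♭, A♭.

F♭ A♭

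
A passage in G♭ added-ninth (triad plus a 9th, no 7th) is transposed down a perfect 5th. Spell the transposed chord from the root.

C-flat, E-flat, G-flat, D-flat

Transposed root: G-flat → C-flat (perfect 5th down). So we spell C-flat added-ninth:
C-flat — root
E-flat — major 3rd
G-flat — perfect 5th
D-flat — major 9th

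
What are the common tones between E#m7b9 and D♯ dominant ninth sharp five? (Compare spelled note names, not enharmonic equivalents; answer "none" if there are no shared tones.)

E# – D#

E#m7b9 = E#, G#, B#, D#, F#.
D♯ dominant ninth sharp five = D#, F##, A##, C#, E#.
Shared: E#, D#.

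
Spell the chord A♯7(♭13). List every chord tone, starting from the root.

A♯, C𝄪, E♯, G♯, F♯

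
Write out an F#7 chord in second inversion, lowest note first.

C#  E  F#  A#

In root position, F#7 is F#–A#–C#–E.
Second inversion puts the fifth (C#) in the bass.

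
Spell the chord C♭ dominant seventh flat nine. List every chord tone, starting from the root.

C-flat  E-flat  G-flat  B-double-flat  D-double-flat

C♭ dominant seventh flat nine: dominant seventh flat nine on C-flat.
Root: C-flat
Major 3rd (3rd): E-flat
Perfect 5th (5th): G-flat
Minor 7th (7th): B-double-flat
Minor 9th (9th): D-double-flat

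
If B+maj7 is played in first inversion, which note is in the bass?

B+maj7 in root position is B–D#–F##–A#.
First inversion places the third in the bass, which is D#.

D#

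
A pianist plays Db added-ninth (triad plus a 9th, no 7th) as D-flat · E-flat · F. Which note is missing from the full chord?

Db added-ninth = D-flat, F, A-flat, E-flat. The voicing lacks the 5th (perfect 5th), A-flat.

A-flat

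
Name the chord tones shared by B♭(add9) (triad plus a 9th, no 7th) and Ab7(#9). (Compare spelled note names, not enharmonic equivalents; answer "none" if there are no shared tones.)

C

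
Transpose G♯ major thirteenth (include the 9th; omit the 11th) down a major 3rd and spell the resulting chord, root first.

A major 3rd down from G-sharp is E, so the new chord is E major thirteenth.
- root: E
- major 3rd: G-sharp
- perfect 5th: B
- major 7th: D-sharp
- major 9th: F-sharp
- major 13th: C-sharp

E, G-sharp, B, D-sharp, F-sharp, C-sharp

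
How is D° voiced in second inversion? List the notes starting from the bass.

Ab, D, F

In root position, D° is D–F–Ab.
Second inversion puts the fifth (Ab) in the bass.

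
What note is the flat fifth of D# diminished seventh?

Root of D# diminished seventh = D#. The 5th is a diminished 5th: D# up a diminished 5th → A.

A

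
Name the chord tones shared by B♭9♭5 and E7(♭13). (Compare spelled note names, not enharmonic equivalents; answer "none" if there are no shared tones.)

D, C

B♭9♭5 = Bb, D, Fb, Ab, C.
E7(♭13) = E, G#, B, D, C.
Shared: D, C.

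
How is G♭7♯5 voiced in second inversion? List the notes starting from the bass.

D, Fb, Gb, Bb

In root position, G♭7♯5 is Gb–Bb–D–Fb.
Second inversion puts the fifth (D) in the bass.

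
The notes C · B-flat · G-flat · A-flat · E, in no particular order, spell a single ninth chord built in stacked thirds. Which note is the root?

A-flat

Arranged so that each adjacent pair is a third by letter name: A-flat – C – E – G-flat – B-flat.
The bottom of that stack, A-flat, is the root (this is A-flat dominant ninth sharp five).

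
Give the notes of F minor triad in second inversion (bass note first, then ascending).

C F A-flat

In root position, F minor triad is F–A-flat–C.
Second inversion puts the fifth (C) in the bass.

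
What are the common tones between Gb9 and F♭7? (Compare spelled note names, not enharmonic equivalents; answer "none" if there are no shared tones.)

Fb – Ab

Gb9: Gb Bb Db Fb Ab
F♭7: Fb Ab Cb Ebb
Common to both → Fb, Ab.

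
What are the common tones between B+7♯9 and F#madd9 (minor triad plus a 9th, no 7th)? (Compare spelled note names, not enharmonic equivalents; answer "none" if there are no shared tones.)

A

B+7♯9: B D# F## A C##
F#madd9: F# A C# G#
Common to both → A.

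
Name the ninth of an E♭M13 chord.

Root of E♭M13 = Eb. The 9th is a major 9th: Eb up a major 9th → F.

F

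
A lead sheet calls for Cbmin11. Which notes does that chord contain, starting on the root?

Cb  Ebb  Gb  Bbb  Db  Fb

Cbmin11: minor eleventh on Cb.
- root: Cb
- minor 3rd: Ebb
- perfect 5th: Gb
- minor 7th: Bbb
- major 9th: Db
- perfect 11th: Fb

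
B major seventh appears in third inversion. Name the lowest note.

A-sharp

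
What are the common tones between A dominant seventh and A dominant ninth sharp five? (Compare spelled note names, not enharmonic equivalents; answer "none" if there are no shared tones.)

A dominant seventh = A, C-sharp, E, G.
A dominant ninth sharp five = A, C-sharp, E-sharp, G, B.
Shared: A, C-sharp, G.

A  C-sharp  G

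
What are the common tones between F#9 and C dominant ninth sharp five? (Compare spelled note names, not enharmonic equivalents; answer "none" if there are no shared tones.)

F#9 = F#, A#, C#, E, G#.
C dominant ninth sharp five = C, E, G#, Bb, D.
Shared: E, G#.

E G#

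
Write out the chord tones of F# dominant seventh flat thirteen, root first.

F# dominant seventh flat thirteen is a dominant seventh flat thirteen built on F#.
- root: F#
- major 3rd: A#
- perfect 5th: C#
- minor 7th: E
- minor 13th: D

F#, A#, C#, E, D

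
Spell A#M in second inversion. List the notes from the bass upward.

A#M = A#–C##–E#; second inversion → fifth (E#) lowest.

E#, A#, C##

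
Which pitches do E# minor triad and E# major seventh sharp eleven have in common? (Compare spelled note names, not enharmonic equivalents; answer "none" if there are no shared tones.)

E-sharp  B-sharp

E# minor triad: E-sharp G-sharp B-sharp
E# major seventh sharp eleven: E-sharp G-double-sharp B-sharp D-double-sharp A-double-sharp
Common to both → E-sharp, B-sharp.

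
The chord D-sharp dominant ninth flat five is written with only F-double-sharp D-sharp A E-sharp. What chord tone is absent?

C-sharp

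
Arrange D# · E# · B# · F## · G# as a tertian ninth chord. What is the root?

Stacking in thirds gives E# – G# – B# – D# – F##, so E# is the root — E# minor ninth.

E#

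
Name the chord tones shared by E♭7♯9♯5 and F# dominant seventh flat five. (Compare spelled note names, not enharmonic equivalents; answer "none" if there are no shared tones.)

E♭7♯9♯5: Eb G B Db F#
F# dominant seventh flat five: F# A# C E
Common to both → F#.

F#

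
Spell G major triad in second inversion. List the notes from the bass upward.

In root position, G major triad is G–B–D.
Second inversion puts the fifth (D) in the bass.

D G B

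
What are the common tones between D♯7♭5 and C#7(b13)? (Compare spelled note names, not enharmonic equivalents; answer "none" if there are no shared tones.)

A – C♯

D♯7♭5: D♯ F𝄪 A C♯
C#7(b13): C♯ E♯ G♯ B A
Common to both → A, C♯.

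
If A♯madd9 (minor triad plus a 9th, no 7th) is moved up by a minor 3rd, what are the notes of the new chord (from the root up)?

A# up a minor 3rd → C#. New chord: C# minor added-ninth.
root → C#
3rd (minor 3rd) → E
5th (perfect 5th) → G#
9th (major 9th) → D#

C#, E, G#, D#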